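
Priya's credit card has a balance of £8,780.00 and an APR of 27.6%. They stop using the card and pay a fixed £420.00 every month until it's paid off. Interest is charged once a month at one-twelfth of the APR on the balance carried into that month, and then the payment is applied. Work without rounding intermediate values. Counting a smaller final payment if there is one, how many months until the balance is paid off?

29 payments

Monthly rate r = 27.6%/12 = 2.3% = 0.023.
Recurrence: B ← B·(1+r) − £420.00.
Month 1: interest £201.94; balance after payment £8,561.94.
Month 2: interest £196.92; balance after payment £8,338.86.
Closed form: n = −ln(1 − rB₀/P)/ln(1+r) = −ln(0.51919)/ln(1.023) ≈ 28.826, so the balance reaches zero during payment 29.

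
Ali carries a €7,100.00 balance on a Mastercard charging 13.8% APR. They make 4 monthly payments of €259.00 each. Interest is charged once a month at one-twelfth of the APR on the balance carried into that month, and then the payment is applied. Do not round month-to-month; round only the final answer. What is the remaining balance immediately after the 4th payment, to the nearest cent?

Monthly rate r = 13.8%/12 = 1.15% = 0.0115.
Each month: B ← B·(1+r) − €259.00.
Month 1: interest €81.65; balance after payment €6,922.65.
Month 2: interest €79.61; balance after payment €6,743.26.
Month 3: interest €77.55; balance after payment €6,561.81.
Month 4: interest €75.46; balance after payment €6,378.27.

€6,378.27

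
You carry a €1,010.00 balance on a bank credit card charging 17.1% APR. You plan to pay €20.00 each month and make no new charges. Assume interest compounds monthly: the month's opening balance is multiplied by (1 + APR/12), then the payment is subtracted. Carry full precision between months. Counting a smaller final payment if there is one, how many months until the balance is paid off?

90 payments

Monthly rate r = 17.1%/12 = 1.425% = 0.01425.
Recurrence: B ← B·(1+r) − €20.00.
Month 1: interest €14.39; balance after payment €1,004.39.
Month 2: interest €14.31; balance after payment €998.71.
Closed form: n = −ln(1 − rB₀/P)/ln(1+r) = −ln(0.28038)/ln(1.01425) ≈ 89.871, so the balance reaches zero during payment 90.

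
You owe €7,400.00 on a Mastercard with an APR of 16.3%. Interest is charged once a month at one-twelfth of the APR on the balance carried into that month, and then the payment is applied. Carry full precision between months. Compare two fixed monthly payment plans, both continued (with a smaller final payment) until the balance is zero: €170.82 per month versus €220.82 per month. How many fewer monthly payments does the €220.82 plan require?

Monthly rate r = 16.3%/12 = 1.35833% = 0.0135833.
At €170.82/mo: n = ⌈−ln(1 − rB₀/P)/ln(1+r)⌉ = 66 payments (last €137.14); total interest = total paid − €7,400.00 = €3,840.44.
At €220.82/mo: 46 payments (last €3.23); total interest €2,540.13.
Payments saved = 66 − 46 = 20.

20 fewer payments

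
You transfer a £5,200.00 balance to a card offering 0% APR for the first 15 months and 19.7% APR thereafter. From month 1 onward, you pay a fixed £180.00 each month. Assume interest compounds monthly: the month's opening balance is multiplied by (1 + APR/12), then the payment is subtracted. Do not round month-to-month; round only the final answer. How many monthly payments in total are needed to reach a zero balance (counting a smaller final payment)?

Promo months 1–15 at r₀ = 0%/12 = 0; months 16+ at r₁ = 19.7%/12 = 0.0164167.
After month 15 (no interest yet): B = £5,200.00 − 15·£180.00 = £2,500.00.
Then at r₁ with £180.00/mo: n₂ = −ln(1 − r₁·B/P)/ln(1+r₁) ≈ 15.89 → 16 more payments.

31 months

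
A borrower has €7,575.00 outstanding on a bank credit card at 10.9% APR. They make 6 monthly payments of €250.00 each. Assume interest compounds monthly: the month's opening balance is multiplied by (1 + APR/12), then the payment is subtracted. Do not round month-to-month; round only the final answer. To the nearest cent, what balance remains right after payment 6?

€6,462.85

Monthly rate r = 10.9%/12 = 0.908333% = 0.00908333.
Each month: B ← B·(1+r) − €250.00.
Month 1: interest €68.81; balance after payment €7,393.81.
Month 2: interest €67.16; balance after payment €7,210.97.
Month 3: interest €65.50; balance after payment €7,026.47.
Month 4: interest €63.82; balance after payment €6,840.29.
Month 5: interest €62.13; balance after payment €6,652.42.
Month 6: interest €60.43; balance after payment €6,462.85.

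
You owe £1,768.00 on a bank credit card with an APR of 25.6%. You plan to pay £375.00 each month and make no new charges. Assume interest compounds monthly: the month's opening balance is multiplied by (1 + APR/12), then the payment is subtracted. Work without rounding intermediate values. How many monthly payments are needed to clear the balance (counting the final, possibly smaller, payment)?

6 months

Monthly rate r = 25.6%/12 = 2.13333% = 0.0213333.
Recurrence: B ← B·(1+r) − £375.00.
Month 1: interest £37.72; balance after payment £1,430.72.
Month 2: interest £30.52; balance after payment £1,086.24.
Month 3: interest £23.17; balance after payment £734.41.
Month 4: interest £15.67; balance after payment £375.08.
Month 5: interest £8.00; balance after payment £8.08.
Month 6: interest £0.17; balance after payment £0.00.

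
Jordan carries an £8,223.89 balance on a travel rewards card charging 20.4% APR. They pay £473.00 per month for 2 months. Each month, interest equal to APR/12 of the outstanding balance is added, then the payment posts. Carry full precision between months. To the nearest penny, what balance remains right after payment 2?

Monthly rate r = 20.4%/12 = 1.7% = 0.017.
Each month: B ← B·(1+r) − £473.00.
Month 1: interest £139.81; balance after payment £7,890.70.
Month 2: interest £134.14; balance after payment £7,551.84.

£7,551.84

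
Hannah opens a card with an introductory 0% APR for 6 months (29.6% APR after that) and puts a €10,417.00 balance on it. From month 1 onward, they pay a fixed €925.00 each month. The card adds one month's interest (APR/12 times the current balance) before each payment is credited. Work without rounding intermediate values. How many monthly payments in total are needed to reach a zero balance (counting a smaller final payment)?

12 months

Promo months 1–6 at r₀ = 0%/12 = 0; months 7+ at r₁ = 29.6%/12 = 0.0246667.
After month 6 (no interest yet): B = €10,417.00 − 6·€925.00 = €4,867.00.
Then at r₁ with €925.00/mo: n₂ = −ln(1 − r₁·B/P)/ln(1+r₁) ≈ 5.71 → 6 more payments.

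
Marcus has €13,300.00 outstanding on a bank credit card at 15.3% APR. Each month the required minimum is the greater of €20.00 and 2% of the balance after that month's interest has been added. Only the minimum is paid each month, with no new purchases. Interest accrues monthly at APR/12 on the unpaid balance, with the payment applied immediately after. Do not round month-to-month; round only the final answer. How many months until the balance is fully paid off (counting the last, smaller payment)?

Monthly rate r = 15.3%/12 = 1.275% = 0.01275.
While 2% of the post-interest balance exceeds €20.00, each month B ← (B·(1+r))·(1 − 0.02), i.e. B shrinks by the factor (1+r)·0.98 = 0.9925.
This holds for months 1–346. Entering month 347 the balance is €981.42; 2% of the post-interest balance is now below €20.00, so the flat €20.00 minimum applies from here.
From month 347 a fixed €20.00 at rate r clears €981.42 in 78 more payments. Total: 346 + 78 = 424 months.

424 months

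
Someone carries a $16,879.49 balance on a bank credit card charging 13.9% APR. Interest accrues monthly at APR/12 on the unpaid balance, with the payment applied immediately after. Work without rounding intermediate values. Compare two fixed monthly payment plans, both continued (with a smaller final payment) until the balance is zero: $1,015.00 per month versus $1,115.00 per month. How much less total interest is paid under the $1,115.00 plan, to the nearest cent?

Monthly rate r = 13.9%/12 = 1.15833% = 0.0115833.
At $1,015.00/mo: n = ⌈−ln(1 − rB₀/P)/ln(1+r)⌉ = 19 payments (last $589.54); total interest = total paid − $16,879.49 = $1,980.05.
At $1,115.00/mo: 17 payments (last $827.46); total interest $1,787.97.
Interest saved = $1,980.05 − $1,787.97 = $192.08.

$192.08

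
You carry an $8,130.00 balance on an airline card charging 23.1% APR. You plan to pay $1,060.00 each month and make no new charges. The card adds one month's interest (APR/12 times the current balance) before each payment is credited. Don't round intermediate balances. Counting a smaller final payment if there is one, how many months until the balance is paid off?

Monthly rate r = 23.1%/12 = 1.925% = 0.01925.
Recurrence: B ← B·(1+r) − $1,060.00.
Month 1: interest $156.50; balance after payment $7,226.50.
Month 2: interest $139.11; balance after payment $6,305.61.
Closed form: n = −ln(1 − rB₀/P)/ln(1+r) = −ln(0.85236)/ln(1.01925) ≈ 8.378, so the balance reaches zero during payment 9.

9 payments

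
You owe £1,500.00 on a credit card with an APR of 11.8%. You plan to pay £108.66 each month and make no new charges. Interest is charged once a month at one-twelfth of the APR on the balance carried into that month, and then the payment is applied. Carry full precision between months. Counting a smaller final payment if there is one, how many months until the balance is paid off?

Monthly rate r = 11.8%/12 = 0.983333% = 0.00983333.
Recurrence: B ← B·(1+r) − £108.66.
Month 1: interest £14.75; balance after payment £1,406.09.
Month 2: interest £13.83; balance after payment £1,311.26.
Closed form: n = −ln(1 − rB₀/P)/ln(1+r) = −ln(0.86426)/ln(1.00983) ≈ 14.909, so the balance reaches zero during payment 15.

15 months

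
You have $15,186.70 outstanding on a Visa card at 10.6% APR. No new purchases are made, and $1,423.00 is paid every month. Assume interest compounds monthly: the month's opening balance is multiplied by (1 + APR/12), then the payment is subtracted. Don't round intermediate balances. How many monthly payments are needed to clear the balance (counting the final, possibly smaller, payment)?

12 payments

Monthly rate r = 10.6%/12 = 0.883333% = 0.00883333.
Recurrence: B ← B·(1+r) − $1,423.00.
Month 1: interest $134.15; balance after payment $13,897.85.
Month 2: interest $122.76; balance after payment $12,597.61.
Closed form: n = −ln(1 − rB₀/P)/ln(1+r) = −ln(0.90573)/ln(1.00883) ≈ 11.259, so the balance reaches zero during payment 12.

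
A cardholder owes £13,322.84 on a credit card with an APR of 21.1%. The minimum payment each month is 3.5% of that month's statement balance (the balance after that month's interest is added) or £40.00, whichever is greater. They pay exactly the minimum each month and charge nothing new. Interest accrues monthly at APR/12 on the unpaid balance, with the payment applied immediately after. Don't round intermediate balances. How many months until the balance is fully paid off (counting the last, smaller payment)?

175 months

Monthly rate r = 21.1%/12 = 1.75833% = 0.0175833.
While 3.5% of the post-interest balance exceeds £40.00, each month B ← (B·(1+r))·(1 − 0.035), i.e. B shrinks by the factor (1+r)·0.965 = 0.98197.
This holds for months 1–136. Entering month 137 the balance is £1,121.58; 3.5% of the post-interest balance is now below £40.00, so the flat £40.00 minimum applies from here.
From month 137 a fixed £40.00 at rate r clears £1,121.58 in 39 more payments. Total: 136 + 39 = 175 months.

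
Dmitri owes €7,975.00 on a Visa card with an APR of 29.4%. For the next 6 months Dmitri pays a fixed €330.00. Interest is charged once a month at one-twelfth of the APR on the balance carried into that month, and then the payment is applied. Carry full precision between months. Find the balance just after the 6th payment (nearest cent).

€7,116.21

Monthly rate r = 29.4%/12 = 2.45% = 0.0245.
Each month: B ← B·(1+r) − €330.00.
Month 1: interest €195.39; balance after payment €7,840.39.
Month 2: interest €192.09; balance after payment €7,702.48.
Month 3: interest €188.71; balance after payment €7,561.19.
Month 4: interest €185.25; balance after payment €7,416.44.
Month 5: interest €181.70; balance after payment €7,268.14.
Month 6: interest €178.07; balance after payment €7,116.21.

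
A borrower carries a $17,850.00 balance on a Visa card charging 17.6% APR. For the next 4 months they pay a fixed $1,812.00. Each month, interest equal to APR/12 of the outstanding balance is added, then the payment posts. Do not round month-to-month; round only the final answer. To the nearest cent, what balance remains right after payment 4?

Monthly rate r = 17.6%/12 = 1.46667% = 0.0146667.
Each month: B ← B·(1+r) − $1,812.00.
Month 1: interest $261.80; balance after payment $16,299.80.
Month 2: interest $239.06; balance after payment $14,726.86.
Month 3: interest $215.99; balance after payment $13,130.86.
Month 4: interest $192.59; balance after payment $11,511.44.

$11,511.44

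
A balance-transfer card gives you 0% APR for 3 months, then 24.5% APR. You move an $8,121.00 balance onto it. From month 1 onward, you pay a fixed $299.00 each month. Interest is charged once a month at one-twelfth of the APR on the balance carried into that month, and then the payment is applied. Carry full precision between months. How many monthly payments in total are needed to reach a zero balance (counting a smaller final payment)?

37 payments

Promo months 1–3 at r₀ = 0%/12 = 0; months 4+ at r₁ = 24.5%/12 = 0.0204167.
After month 3 (no interest yet): B = $8,121.00 − 3·$299.00 = $7,224.00.
Then at r₁ with $299.00/mo: n₂ = −ln(1 − r₁·B/P)/ln(1+r₁) ≈ 33.63 → 34 more payments.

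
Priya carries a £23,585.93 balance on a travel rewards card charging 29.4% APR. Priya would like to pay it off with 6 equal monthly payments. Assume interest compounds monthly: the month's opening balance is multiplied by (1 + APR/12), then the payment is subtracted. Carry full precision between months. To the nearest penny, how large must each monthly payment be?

£4,274.87

Monthly rate r = 29.4%/12 = 2.45% = 0.0245.
Level-payment amortization: P = B₀·r / (1 − (1+r)^(−n)) = 23585.93·0.0245 / (1 − 1.0245^(−6)).
Denominator 1 − (1+r)^(−6) = 0.135175024.
P = 577.855 / 0.135175024 ≈ 4274.87.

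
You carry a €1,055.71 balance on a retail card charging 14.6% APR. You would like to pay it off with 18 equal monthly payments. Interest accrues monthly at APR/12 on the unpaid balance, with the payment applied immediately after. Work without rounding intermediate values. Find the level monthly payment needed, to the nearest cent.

€65.66

Monthly rate r = 14.6%/12 = 1.21667% = 0.0121667.
Level-payment amortization: P = B₀·r / (1 − (1+r)^(−n)) = 1055.71·0.0121667 / (1 − 1.01217^(−18)).
Denominator 1 − (1+r)^(−18) = 0.195615957.
P = 12.8445 / 0.195615957 ≈ 65.66.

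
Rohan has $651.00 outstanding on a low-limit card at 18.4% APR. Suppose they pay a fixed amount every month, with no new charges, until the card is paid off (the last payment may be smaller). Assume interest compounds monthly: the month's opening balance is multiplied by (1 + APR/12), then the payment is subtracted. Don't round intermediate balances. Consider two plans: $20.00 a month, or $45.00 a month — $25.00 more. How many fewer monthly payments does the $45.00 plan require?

Monthly rate r = 18.4%/12 = 1.53333% = 0.0153333.
At $20.00/mo: n = ⌈−ln(1 − rB₀/P)/ln(1+r)⌉ = 46 payments (last $8.69); total interest = total paid − $651.00 = $257.69.
At $45.00/mo: 17 payments (last $21.76); total interest $90.76.
Payments saved = 46 − 17 = 29.

29 fewer payments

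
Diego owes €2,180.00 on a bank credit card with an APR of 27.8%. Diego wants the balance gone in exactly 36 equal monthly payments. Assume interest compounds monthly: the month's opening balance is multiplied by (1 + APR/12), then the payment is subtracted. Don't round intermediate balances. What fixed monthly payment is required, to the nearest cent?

Monthly rate r = 27.8%/12 = 2.31667% = 0.0231667.
Level-payment amortization: P = B₀·r / (1 − (1+r)^(−n)) = 2180.00·0.0231667 / (1 − 1.02317^(−36)).
Denominator 1 − (1+r)^(−36) = 0.561539765.
P = 50.5033 / 0.561539765 ≈ 89.94.

€89.94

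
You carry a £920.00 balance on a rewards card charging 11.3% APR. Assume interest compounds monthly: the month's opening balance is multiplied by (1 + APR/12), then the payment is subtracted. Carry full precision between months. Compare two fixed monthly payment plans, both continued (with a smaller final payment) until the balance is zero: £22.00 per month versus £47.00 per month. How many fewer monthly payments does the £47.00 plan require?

32 fewer payments

Monthly rate r = 11.3%/12 = 0.941667% = 0.00941667.
At £22.00/mo: n = ⌈−ln(1 − rB₀/P)/ln(1+r)⌉ = 54 payments (last £8.89); total interest = total paid − £920.00 = £254.89.
At £47.00/mo: 22 payments (last £34.72); total interest £101.72.
Payments saved = 54 − 22 = 32.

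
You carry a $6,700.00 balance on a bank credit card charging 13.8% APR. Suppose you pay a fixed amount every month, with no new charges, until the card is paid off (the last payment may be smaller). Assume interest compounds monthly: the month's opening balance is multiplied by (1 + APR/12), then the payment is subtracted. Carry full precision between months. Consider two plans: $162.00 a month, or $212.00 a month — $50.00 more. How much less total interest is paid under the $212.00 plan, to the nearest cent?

Monthly rate r = 13.8%/12 = 1.15% = 0.0115.
At $162.00/mo: n = ⌈−ln(1 − rB₀/P)/ln(1+r)⌉ = 57 payments (last $74.02); total interest = total paid − $6,700.00 = $2,446.02.
At $212.00/mo: 40 payments (last $106.75); total interest $1,674.75.
Interest saved = $2,446.02 − $1,674.75 = $771.27.

$771.27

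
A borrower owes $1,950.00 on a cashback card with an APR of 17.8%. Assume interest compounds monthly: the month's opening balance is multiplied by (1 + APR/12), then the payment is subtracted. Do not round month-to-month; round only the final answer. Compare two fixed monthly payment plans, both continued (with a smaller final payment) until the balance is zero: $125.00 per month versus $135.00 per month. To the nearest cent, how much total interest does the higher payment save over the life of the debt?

$23.35

Monthly rate r = 17.8%/12 = 1.48333% = 0.0148333.
At $125.00/mo: n = ⌈−ln(1 − rB₀/P)/ln(1+r)⌉ = 18 payments (last $109.36); total interest = total paid − $1,950.00 = $284.36.
At $135.00/mo: 17 payments (last $51.01); total interest $261.01.
Interest saved = $284.36 − $261.01 = $23.35.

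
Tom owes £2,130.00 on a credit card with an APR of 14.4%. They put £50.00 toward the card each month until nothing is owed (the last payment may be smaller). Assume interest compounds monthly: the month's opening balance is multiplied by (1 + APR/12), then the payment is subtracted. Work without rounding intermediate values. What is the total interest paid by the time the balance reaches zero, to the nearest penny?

£870.37

Monthly rate r = 14.4%/12 = 1.2% = 0.012.
Payoff takes n = ⌈−ln(1 − rB₀/P)/ln(1+r)⌉ = ⌈60.007⌉ = 61 payments; the last is £0.37.
Total paid = 60·£50.00 + £0.37 = £3,000.37.
Total interest = total paid − principal = £3,000.37 − £2,130.00 = £870.37.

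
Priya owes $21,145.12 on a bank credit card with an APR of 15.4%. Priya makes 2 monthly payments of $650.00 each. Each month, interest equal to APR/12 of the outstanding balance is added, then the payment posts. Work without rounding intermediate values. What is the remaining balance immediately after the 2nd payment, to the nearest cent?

$20,382.99

Monthly rate r = 15.4%/12 = 1.28333% = 0.0128333.
Each month: B ← B·(1+r) − $650.00.
Month 1: interest $271.36; balance after payment $20,766.48.
Month 2: interest $266.50; balance after payment $20,382.99.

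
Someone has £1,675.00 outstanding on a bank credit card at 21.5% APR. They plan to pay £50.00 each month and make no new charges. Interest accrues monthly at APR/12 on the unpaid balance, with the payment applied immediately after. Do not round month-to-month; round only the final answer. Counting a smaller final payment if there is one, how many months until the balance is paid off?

52 months

Monthly rate r = 21.5%/12 = 1.79167% = 0.0179167.
Recurrence: B ← B·(1+r) − £50.00.
Month 1: interest £30.01; balance after payment £1,655.01.
Month 2: interest £29.65; balance after payment £1,634.66.
Closed form: n = −ln(1 − rB₀/P)/ln(1+r) = −ln(0.39979)/ln(1.01792) ≈ 51.628, so the balance reaches zero during payment 52.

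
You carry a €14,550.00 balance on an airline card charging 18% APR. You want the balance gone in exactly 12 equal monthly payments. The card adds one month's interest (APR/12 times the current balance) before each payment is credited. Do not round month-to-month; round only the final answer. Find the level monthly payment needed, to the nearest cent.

Monthly rate r = 18%/12 = 1.5% = 0.015.
Level-payment amortization: P = B₀·r / (1 − (1+r)^(−n)) = 14550.00·0.015 / (1 − 1.015^(−12)).
Denominator 1 − (1+r)^(−12) = 0.163612578.
P = 218.25 / 0.163612578 ≈ 1333.94.

€1,333.94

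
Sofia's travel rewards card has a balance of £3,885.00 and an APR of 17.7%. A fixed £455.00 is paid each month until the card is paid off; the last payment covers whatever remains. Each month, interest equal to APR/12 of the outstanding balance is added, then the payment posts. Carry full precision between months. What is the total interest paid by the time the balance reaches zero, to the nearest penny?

£298.41

Monthly rate r = 17.7%/12 = 1.475% = 0.01475.
Payoff takes n = ⌈−ln(1 − rB₀/P)/ln(1+r)⌉ = ⌈9.193⌉ = 10 payments; the last is £88.41.
Total paid = 9·£455.00 + £88.41 = £4,183.41.
Total interest = total paid − principal = £4,183.41 − £3,885.00 = £298.41.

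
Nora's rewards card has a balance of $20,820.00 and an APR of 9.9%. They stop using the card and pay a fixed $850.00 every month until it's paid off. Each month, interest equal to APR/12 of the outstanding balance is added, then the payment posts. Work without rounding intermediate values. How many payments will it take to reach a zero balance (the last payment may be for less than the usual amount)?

Monthly rate r = 9.9%/12 = 0.825% = 0.00825.
Recurrence: B ← B·(1+r) − $850.00.
Month 1: interest $171.77; balance after payment $20,141.76.
Month 2: interest $166.17; balance after payment $19,457.93.
Closed form: n = −ln(1 − rB₀/P)/ln(1+r) = −ln(0.79792)/ln(1.00825) ≈ 27.475, so the balance reaches zero during payment 28.

28 months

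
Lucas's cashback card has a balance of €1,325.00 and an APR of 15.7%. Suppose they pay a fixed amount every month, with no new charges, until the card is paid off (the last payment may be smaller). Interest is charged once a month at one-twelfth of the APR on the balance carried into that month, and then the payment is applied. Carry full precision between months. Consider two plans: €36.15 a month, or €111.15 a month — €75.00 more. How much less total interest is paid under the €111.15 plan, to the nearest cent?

Monthly rate r = 15.7%/12 = 1.30833% = 0.0130833.
At €36.15/mo: n = ⌈−ln(1 − rB₀/P)/ln(1+r)⌉ = 51 payments (last €8.72); total interest = total paid − €1,325.00 = €491.22.
At €111.15/mo: 14 payments (last €4.99); total interest €124.94.
Interest saved = €491.22 − €124.94 = €366.28.

€366.28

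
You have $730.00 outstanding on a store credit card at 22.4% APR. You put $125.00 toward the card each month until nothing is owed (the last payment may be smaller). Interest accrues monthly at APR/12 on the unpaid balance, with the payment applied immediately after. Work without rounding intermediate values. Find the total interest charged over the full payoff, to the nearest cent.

$50.34

Monthly rate r = 22.4%/12 = 1.86667% = 0.0186667.
Payoff takes n = ⌈−ln(1 − rB₀/P)/ln(1+r)⌉ = ⌈6.241⌉ = 7 payments; the last is $30.34.
Total paid = 6·$125.00 + $30.34 = $780.34.
Total interest = total paid − principal = $780.34 − $730.00 = $50.34.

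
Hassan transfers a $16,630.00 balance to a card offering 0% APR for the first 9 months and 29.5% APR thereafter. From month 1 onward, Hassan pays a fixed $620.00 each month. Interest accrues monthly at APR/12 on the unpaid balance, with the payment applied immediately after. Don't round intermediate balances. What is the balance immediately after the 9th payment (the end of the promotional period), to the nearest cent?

Promo months 1–9 at r₀ = 0%/12 = 0; months 10+ at r₁ = 29.5%/12 = 0.0245833.
After month 9 (no interest yet): B = $16,630.00 − 9·$620.00 = $11,050.00.

$11,050.00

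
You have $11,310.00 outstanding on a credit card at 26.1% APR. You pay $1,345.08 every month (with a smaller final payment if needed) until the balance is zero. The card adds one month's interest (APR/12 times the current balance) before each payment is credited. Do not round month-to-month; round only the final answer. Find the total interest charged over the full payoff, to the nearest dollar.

Monthly rate r = 26.1%/12 = 2.175% = 0.02175.
Payoff takes n = ⌈−ln(1 − rB₀/P)/ln(1+r)⌉ = ⌈9.387⌉ = 10 payments; the last is $523.64.
Total paid = 9·$1,345.08 + $523.64 = $12,629.36.
Total interest = total paid − principal = $12,629.36 − $11,310.00 = $1,319.36.

$1,319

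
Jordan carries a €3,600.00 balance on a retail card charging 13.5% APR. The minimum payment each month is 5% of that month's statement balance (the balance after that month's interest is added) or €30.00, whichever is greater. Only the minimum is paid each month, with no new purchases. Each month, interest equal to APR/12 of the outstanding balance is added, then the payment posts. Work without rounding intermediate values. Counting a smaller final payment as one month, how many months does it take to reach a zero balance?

68 months

Monthly rate r = 13.5%/12 = 1.125% = 0.01125.
While 5% of the post-interest balance exceeds €30.00, each month B ← (B·(1+r))·(1 − 0.05), i.e. B shrinks by the factor (1+r)·0.95 = 0.96069.
This holds for months 1–45. Entering month 46 the balance is €592.24; 5% of the post-interest balance is now below €30.00, so the flat €30.00 minimum applies from here.
From month 46 a fixed €30.00 at rate r clears €592.24 in 23 more payments. Total: 45 + 23 = 68 months.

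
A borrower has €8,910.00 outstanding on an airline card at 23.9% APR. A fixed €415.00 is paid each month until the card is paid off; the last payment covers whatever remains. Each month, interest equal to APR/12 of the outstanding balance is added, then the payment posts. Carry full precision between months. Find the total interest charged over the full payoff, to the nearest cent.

Monthly rate r = 23.9%/12 = 1.99167% = 0.0199167.
Payoff takes n = ⌈−ln(1 − rB₀/P)/ln(1+r)⌉ = ⌈28.291⌉ = 29 payments; the last is €121.76.
Total paid = 28·€415.00 + €121.76 = €11,741.76.
Total interest = total paid − principal = €11,741.76 − €8,910.00 = €2,831.76.

€2,831.76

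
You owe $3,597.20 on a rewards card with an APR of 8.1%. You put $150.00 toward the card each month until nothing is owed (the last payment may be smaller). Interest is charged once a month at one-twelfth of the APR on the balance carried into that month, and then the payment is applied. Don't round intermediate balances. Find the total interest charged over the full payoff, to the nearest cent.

$340.28

Monthly rate r = 8.1%/12 = 0.675% = 0.00675.
Payoff takes n = ⌈−ln(1 − rB₀/P)/ln(1+r)⌉ = ⌈26.249⌉ = 27 payments; the last is $37.48.
Total paid = 26·$150.00 + $37.48 = $3,937.48.
Total interest = total paid − principal = $3,937.48 − $3,597.20 = $340.28.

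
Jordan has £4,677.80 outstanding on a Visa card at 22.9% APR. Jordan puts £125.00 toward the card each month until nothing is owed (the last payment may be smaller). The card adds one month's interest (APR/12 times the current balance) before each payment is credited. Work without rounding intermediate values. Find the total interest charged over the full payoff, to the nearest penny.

Monthly rate r = 22.9%/12 = 1.90833% = 0.0190833.
Payoff takes n = ⌈−ln(1 − rB₀/P)/ln(1+r)⌉ = ⌈66.245⌉ = 67 payments; the last is £30.87.
Total paid = 66·£125.00 + £30.87 = £8,280.87.
Total interest = total paid − principal = £8,280.87 − £4,677.80 = £3,603.07.

£3,603.07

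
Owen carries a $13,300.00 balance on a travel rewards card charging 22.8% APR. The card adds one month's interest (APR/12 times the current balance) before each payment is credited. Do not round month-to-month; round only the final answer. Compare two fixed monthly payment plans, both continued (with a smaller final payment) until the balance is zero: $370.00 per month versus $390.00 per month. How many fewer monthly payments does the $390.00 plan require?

6 fewer payments

Monthly rate r = 22.8%/12 = 1.9% = 0.019.
At $370.00/mo: n = ⌈−ln(1 − rB₀/P)/ln(1+r)⌉ = 62 payments (last $12.72); total interest = total paid − $13,300.00 = $9,282.72.
At $390.00/mo: 56 payments (last $182.88); total interest $8,332.88.
Payments saved = 62 − 56 = 6.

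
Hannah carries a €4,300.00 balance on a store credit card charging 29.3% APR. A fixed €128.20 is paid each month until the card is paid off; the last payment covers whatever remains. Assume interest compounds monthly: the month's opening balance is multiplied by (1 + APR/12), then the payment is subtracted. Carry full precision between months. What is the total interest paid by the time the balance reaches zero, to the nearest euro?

Monthly rate r = 29.3%/12 = 2.44167% = 0.0244167.
Payoff takes n = ⌈−ln(1 − rB₀/P)/ln(1+r)⌉ = ⌈70.848⌉ = 71 payments; the last is €108.86.
Total paid = 70·€128.20 + €108.86 = €9,082.86.
Total interest = total paid − principal = €9,082.86 − €4,300.00 = €4,782.86.

€4,783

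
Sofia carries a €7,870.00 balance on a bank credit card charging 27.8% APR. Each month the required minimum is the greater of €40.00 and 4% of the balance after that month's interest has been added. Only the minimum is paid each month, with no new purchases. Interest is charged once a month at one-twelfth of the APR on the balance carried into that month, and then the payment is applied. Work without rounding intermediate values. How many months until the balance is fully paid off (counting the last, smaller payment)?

Monthly rate r = 27.8%/12 = 2.31667% = 0.0231667.
While 4% of the post-interest balance exceeds €40.00, each month B ← (B·(1+r))·(1 − 0.04), i.e. B shrinks by the factor (1+r)·0.96 = 0.98224.
This holds for months 1–117. Entering month 118 the balance is €967.02; 4% of the post-interest balance is now below €40.00, so the flat €40.00 minimum applies from here.
From month 118 a fixed €40.00 at rate r clears €967.02 in 36 more payments. Total: 117 + 36 = 153 months.

153 months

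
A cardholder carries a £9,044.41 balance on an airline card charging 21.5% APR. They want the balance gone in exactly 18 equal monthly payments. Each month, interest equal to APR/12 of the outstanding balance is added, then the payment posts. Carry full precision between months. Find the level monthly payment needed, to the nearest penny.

£592.29

Monthly rate r = 21.5%/12 = 1.79167% = 0.0179167.
Level-payment amortization: P = B₀·r / (1 − (1+r)^(−n)) = 9044.41·0.0179167 / (1 − 1.01792^(−18)).
Denominator 1 − (1+r)^(−18) = 0.273593126.
P = 162.046 / 0.273593126 ≈ 592.29.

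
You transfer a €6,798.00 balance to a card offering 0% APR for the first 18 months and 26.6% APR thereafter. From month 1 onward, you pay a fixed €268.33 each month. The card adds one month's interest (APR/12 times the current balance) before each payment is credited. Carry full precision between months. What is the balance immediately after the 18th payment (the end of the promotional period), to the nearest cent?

Promo months 1–18 at r₀ = 0%/12 = 0; months 19+ at r₁ = 26.6%/12 = 0.0221667.
After month 18 (no interest yet): B = €6,798.00 − 18·€268.33 = €1,968.06.

€1,968.06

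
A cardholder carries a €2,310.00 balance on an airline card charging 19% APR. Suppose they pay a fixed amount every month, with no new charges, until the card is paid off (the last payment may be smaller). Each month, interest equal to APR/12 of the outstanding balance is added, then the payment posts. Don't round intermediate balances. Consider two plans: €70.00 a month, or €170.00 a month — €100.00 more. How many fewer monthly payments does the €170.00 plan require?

32 fewer payments

Monthly rate r = 19%/12 = 1.58333% = 0.0158333.
At €70.00/mo: n = ⌈−ln(1 − rB₀/P)/ln(1+r)⌉ = 48 payments (last €3.84); total interest = total paid − €2,310.00 = €983.84.
At €170.00/mo: 16 payments (last €71.96); total interest €311.96.
Payments saved = 48 − 16 = 32.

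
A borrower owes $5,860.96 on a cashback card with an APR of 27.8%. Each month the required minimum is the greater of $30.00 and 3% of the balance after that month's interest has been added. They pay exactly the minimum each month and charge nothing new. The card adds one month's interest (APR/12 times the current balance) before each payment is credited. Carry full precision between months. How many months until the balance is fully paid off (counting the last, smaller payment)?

Monthly rate r = 27.8%/12 = 2.31667% = 0.0231667.
While 3% of the post-interest balance exceeds $30.00, each month B ← (B·(1+r))·(1 − 0.03), i.e. B shrinks by the factor (1+r)·0.97 = 0.99247.
This holds for months 1–238. Entering month 239 the balance is $970.24; 3% of the post-interest balance is now below $30.00, so the flat $30.00 minimum applies from here.
From month 239 a fixed $30.00 at rate r clears $970.24 in 61 more payments. Total: 238 + 61 = 299 months.

299 months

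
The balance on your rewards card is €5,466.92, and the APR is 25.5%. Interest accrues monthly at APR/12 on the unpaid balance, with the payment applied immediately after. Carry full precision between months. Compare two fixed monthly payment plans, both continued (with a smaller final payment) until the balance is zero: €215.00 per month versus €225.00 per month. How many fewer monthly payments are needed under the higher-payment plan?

Monthly rate r = 25.5%/12 = 2.125% = 0.02125.
At €215.00/mo: n = ⌈−ln(1 − rB₀/P)/ln(1+r)⌉ = 37 payments (last €207.36); total interest = total paid − €5,466.92 = €2,480.44.
At €225.00/mo: 35 payments (last €122.59); total interest €2,305.67.
Payments saved = 37 − 35 = 2.

2 fewer payments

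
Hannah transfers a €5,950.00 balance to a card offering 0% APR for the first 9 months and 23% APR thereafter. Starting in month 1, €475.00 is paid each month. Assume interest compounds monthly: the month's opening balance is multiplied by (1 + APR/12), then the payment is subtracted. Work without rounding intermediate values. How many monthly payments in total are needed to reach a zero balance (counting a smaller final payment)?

Promo months 1–9 at r₀ = 0%/12 = 0; months 10+ at r₁ = 23%/12 = 0.0191667.
After month 9 (no interest yet): B = €5,950.00 − 9·€475.00 = €1,675.00.
Then at r₁ with €475.00/mo: n₂ = −ln(1 − r₁·B/P)/ln(1+r₁) ≈ 3.69 → 4 more payments.

13 payments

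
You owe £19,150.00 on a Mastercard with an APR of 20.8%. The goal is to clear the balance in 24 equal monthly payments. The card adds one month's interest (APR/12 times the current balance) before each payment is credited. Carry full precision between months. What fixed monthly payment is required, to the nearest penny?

Monthly rate r = 20.8%/12 = 1.73333% = 0.0173333.
Level-payment amortization: P = B₀·r / (1 − (1+r)^(−n)) = 19150.00·0.0173333 / (1 − 1.01733^(−24)).
Denominator 1 − (1+r)^(−24) = 0.337964298.
P = 331.933 / 0.337964298 ≈ 982.16.

£982.16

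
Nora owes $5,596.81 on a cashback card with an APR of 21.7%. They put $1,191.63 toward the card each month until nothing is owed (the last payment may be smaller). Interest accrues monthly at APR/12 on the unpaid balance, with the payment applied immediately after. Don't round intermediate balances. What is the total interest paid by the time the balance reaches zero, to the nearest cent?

$305.26

Monthly rate r = 21.7%/12 = 1.80833% = 0.0180833.
Payoff takes n = ⌈−ln(1 − rB₀/P)/ln(1+r)⌉ = ⌈4.953⌉ = 5 payments; the last is $1,135.55.
Total paid = 4·$1,191.63 + $1,135.55 = $5,902.07.
Total interest = total paid − principal = $5,902.07 − $5,596.81 = $305.26.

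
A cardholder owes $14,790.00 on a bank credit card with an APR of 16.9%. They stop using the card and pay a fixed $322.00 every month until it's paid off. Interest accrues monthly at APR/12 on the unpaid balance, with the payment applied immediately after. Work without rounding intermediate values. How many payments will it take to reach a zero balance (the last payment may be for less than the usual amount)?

75 months

Monthly rate r = 16.9%/12 = 1.40833% = 0.0140833.
Recurrence: B ← B·(1+r) − $322.00.
Month 1: interest $208.29; balance after payment $14,676.29.
Month 2: interest $206.69; balance after payment $14,560.98.
Closed form: n = −ln(1 − rB₀/P)/ln(1+r) = −ln(0.35313)/ln(1.01408) ≈ 74.431, so the balance reaches zero during payment 75.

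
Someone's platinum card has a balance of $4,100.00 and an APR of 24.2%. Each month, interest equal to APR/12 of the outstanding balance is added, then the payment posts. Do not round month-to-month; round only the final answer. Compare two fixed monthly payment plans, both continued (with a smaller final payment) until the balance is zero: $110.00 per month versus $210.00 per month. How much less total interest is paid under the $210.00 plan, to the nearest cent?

$2,411.06

Monthly rate r = 24.2%/12 = 2.01667% = 0.0201667.
At $110.00/mo: n = ⌈−ln(1 − rB₀/P)/ln(1+r)⌉ = 70 payments (last $84.65); total interest = total paid − $4,100.00 = $3,574.65.
At $210.00/mo: 26 payments (last $13.59); total interest $1,163.59.
Interest saved = $3,574.65 − $1,163.59 = $2,411.06.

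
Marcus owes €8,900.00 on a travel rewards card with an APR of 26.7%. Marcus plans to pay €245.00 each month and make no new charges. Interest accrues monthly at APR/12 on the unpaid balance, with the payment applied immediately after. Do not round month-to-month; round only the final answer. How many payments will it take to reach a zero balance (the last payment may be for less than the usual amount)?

Monthly rate r = 26.7%/12 = 2.225% = 0.02225.
Recurrence: B ← B·(1+r) − €245.00.
Month 1: interest €198.02; balance after payment €8,853.02.
Month 2: interest €196.98; balance after payment €8,805.00.
Closed form: n = −ln(1 − rB₀/P)/ln(1+r) = −ln(0.19173)/ln(1.02225) ≈ 75.054, so the balance reaches zero during payment 76.

76 payments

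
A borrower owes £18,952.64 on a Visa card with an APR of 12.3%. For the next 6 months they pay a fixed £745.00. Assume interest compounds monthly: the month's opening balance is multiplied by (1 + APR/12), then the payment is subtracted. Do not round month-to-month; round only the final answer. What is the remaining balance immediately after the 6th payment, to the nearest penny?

£15,562.39

Monthly rate r = 12.3%/12 = 1.025% = 0.01025.
Each month: B ← B·(1+r) − £745.00.
Month 1: interest £194.26; balance after payment £18,401.90.
Month 2: interest £188.62; balance after payment £17,845.52.
Month 3: interest £182.92; balance after payment £17,283.44.
Month 4: interest £177.16; balance after payment £16,715.60.
Month 5: interest £171.33; balance after payment £16,141.93.
Month 6: interest £165.45; balance after payment £15,562.39.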